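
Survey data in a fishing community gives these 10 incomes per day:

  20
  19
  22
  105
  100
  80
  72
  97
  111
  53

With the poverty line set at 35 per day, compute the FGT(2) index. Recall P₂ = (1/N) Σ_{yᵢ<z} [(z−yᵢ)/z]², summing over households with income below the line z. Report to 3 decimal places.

Poor units: 19, 20, 22 (q = 3 of N = 10).
Normalized shortfalls: (35−19)/35 = 0.4571; (35−20)/35 = 0.4286; (35−22)/35 = 0.3714.
Squared: 0.2090; 0.1837; 0.1380.
Sum = 0.530612; P₂ = 0.530612 / 10 = 0.053.

0.053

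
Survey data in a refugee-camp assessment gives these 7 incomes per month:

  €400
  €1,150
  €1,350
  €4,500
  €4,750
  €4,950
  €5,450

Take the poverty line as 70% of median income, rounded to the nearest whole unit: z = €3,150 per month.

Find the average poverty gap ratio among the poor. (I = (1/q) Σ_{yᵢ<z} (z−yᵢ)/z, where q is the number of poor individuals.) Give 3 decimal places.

0.693

Incomes under z: €400, €1,150, €1,350 (q = 3 of N = 7).
Shortfall ratios (z−y)/z: 0.8730, 0.6349, 0.5714; sum = 2.079365.
The income-gap ratio divides by q (the poor only): 2.079365 / 3 = 0.693.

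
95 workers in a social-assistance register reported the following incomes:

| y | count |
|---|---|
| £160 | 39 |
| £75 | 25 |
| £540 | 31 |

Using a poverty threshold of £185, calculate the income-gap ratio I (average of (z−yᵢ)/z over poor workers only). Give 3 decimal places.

Incomes under z: 25×£75, 39×£160 (q = 64 of N = 95).
Shortfall ratios (z−y)/z: 0.5946 (×25), 0.1351 (×39); sum = 20.135135.
I averages over the q = 64 poor units only: 20.135135 / 64 = 0.315.

0.315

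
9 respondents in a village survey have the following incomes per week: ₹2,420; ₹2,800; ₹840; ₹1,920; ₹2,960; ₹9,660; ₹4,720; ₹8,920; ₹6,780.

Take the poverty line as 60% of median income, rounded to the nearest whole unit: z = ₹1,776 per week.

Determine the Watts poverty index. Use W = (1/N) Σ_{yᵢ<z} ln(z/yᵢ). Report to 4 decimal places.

0.0832

Below the line: ₹840 (q = 1 of N = 9).
Log gaps: ln(1776/840) = 0.7487.
W = 0.748717 / 9 = 0.0832.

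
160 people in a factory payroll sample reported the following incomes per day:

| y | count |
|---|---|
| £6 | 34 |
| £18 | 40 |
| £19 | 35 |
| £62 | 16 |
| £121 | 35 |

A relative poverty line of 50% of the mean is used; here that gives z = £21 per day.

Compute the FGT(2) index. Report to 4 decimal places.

0.1155

Poor units: 34×£6, 40×£18, 35×£19 (q = 109 of N = 160).
Normalized shortfalls: (21−6)/21 = 0.7143 (×34); (21−18)/21 = 0.1429 (×40); (21−19)/21 = 0.0952 (×35).
Squared: 0.5102 (×34); 0.0204 (×40); 0.0091 (×35).
Sum = 18.480726; P₂ = 18.480726 / 160 = 0.1155.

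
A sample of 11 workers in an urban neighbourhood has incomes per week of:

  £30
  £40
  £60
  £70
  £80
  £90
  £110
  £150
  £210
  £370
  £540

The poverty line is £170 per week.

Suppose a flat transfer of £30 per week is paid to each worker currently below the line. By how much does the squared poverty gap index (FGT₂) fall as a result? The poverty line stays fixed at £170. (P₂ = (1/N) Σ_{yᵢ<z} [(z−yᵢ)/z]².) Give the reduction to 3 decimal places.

0.115

Before: below the line — £30, £40, £60, £70, £80, £90, £110, £150; squared poverty gap index (FGT₂) = 0.24253.
After the £30 transfer: below the line — £60, £70, £90, £100, £110, £120, £140; squared poverty gap index (FGT₂) = 0.12708.
Reduction = 0.24253 − 0.12708 = 0.115.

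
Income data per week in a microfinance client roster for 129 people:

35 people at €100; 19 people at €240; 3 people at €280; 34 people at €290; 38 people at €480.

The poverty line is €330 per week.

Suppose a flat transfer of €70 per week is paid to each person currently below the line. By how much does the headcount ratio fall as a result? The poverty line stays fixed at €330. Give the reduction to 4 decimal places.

0.2868

Before: below the line — 35×€100, 19×€240, 3×€280, 34×€290; headcount ratio = 0.705426.
After the €70 transfer: below the line — 35×€170, 19×€310; headcount ratio = 0.418605.
Reduction = 0.705426 − 0.418605 = 0.2868.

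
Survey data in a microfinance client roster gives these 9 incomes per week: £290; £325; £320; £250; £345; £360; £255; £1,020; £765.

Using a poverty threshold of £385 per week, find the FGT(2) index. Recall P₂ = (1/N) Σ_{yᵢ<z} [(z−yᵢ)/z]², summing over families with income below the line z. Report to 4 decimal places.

0.0406

Below the line: £250, £255, £290, £320, £325, £345, £360 (q = 7 of N = 9).
Shortfall ratios: (385−250)/385 = 0.3506; (385−255)/385 = 0.3377; (385−290)/385 = 0.2468; (385−320)/385 = 0.1688; (385−325)/385 = 0.1558; (385−345)/385 = 0.1039; (385−360)/385 = 0.0649.
Squared: 0.1230; 0.1140; 0.0609; 0.0285; 0.0243; 0.0108; 0.0042.
Sum = 0.365660; P₂ = 0.365660 / 9 = 0.0406.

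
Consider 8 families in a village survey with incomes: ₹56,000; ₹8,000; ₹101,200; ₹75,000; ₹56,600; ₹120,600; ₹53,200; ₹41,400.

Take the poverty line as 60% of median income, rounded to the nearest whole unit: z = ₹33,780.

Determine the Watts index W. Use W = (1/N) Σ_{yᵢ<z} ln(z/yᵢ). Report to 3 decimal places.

Poor units: ₹8,000 (q = 1 of N = 8).
Log shortfalls: ln(33780/8000) = 1.4404.
W = 1.440427 / 8 = 0.180.

0.180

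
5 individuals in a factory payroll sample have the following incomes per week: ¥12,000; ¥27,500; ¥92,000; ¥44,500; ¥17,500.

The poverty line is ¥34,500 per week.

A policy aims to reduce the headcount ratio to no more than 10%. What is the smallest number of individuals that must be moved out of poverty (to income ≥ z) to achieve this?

3

3 of the 5 individuals are poor, so H = 3/5 = 0.600.
A headcount ratio of at most 10% allows at most ⌊0.10 × 5⌋ = 0 poor individuals.
So at least 3 − 0 = 3 must be lifted.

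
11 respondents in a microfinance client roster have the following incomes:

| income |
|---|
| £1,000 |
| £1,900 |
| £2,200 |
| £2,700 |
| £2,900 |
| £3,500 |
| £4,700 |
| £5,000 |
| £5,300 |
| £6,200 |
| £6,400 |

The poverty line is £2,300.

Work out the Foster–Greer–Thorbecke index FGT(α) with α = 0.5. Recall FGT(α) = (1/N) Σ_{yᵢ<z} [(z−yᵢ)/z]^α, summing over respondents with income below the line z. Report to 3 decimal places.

0.125

Incomes under z: £1,000, £1,900, £2,200 (q = 3 of N = 11).
Shortfall ratios: (2300−1000)/2300 = 0.5652; (2300−1900)/2300 = 0.1739; (2300−2200)/2300 = 0.0435.
Raised to α = 0.5: 0.75181; 0.41703; 0.20851.
Sum = 1.377353; FGT(0.5) = 1.377353 / 11 = 0.125.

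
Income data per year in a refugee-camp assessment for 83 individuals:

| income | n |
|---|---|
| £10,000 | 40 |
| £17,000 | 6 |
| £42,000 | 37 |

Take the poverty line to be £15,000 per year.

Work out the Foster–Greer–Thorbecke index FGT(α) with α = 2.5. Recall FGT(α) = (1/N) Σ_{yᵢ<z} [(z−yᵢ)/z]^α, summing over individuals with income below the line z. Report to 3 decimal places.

Incomes under z: 40×£10,000 (q = 40 of N = 83).
Relative gaps: (15000−10000)/15000 = 0.3333 (×40).
Raised to α = 2.5: 0.06415 (×40).
Sum = 2.566001; FGT(2.5) = 2.566001 / 83 = 0.031.

0.031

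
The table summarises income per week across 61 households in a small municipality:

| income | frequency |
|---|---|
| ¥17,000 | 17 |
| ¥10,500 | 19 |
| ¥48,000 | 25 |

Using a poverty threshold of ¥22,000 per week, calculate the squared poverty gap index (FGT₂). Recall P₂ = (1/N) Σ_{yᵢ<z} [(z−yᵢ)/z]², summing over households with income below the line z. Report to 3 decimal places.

0.100

Poor units: 19×¥10,500, 17×¥17,000 (q = 36 of N = 61).
Gap ratios (z−y)/z: (22000−10500)/22000 = 0.5227 (×19); (22000−17000)/22000 = 0.2273 (×17).
Squared: 0.2732 (×19); 0.0517 (×17).
Sum = 6.069731; P₂ = 6.069731 / 61 = 0.100.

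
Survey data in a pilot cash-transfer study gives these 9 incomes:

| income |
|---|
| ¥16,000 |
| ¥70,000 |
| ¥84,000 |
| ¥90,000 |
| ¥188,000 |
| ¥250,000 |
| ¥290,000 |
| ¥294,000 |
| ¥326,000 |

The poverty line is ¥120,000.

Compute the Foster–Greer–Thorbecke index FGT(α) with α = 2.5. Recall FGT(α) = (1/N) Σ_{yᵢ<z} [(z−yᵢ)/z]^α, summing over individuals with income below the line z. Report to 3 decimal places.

Below z: ¥16,000, ¥70,000, ¥84,000, ¥90,000 (q = 4 of N = 9).
Gap ratios (z−y)/z: (120000−16000)/120000 = 0.8667; (120000−70000)/120000 = 0.4167; (120000−84000)/120000 = 0.3000; (120000−90000)/120000 = 0.2500.
Raised to α = 2.5: 0.69925; 0.11207; 0.04930; 0.03125.
Sum = 0.891857; FGT(2.5) = 0.891857 / 9 = 0.099.

0.099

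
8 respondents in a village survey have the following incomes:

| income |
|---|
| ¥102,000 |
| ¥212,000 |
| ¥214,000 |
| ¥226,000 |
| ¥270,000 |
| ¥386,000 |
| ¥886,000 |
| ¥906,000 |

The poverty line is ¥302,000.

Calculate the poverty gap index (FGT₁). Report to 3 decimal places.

0.201

Poor units: ¥102,000, ¥212,000, ¥214,000, ¥226,000, ¥270,000 (q = 5 of N = 8).
Relative gaps: (302000−102000)/302000 = 0.6623; (302000−212000)/302000 = 0.2980; (302000−214000)/302000 = 0.2914; (302000−226000)/302000 = 0.2517; (302000−270000)/302000 = 0.1060.
Sum of shortfalls = 1.609272; P₁ averages over all N: 1.609272 / 8 = 0.201.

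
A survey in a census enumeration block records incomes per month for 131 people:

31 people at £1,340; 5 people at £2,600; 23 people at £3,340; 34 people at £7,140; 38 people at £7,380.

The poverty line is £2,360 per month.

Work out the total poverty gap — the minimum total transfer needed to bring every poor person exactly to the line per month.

£31,620

Below the line: 31×£1,340 (q = 31 of N = 131).
Individual gaps: 31×(2360−1340) = 31620.
Aggregate gap = £31,620.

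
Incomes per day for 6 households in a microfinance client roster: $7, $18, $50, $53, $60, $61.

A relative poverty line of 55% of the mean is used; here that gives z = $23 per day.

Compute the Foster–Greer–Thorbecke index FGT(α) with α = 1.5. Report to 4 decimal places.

Below z: $7, $18 (q = 2 of N = 6).
Normalized shortfalls: (23−7)/23 = 0.6957; (23−18)/23 = 0.2174.
Raised to α = 1.5: 0.58021; 0.10136.
Sum = 0.681573; FGT(1.5) = 0.681573 / 6 = 0.1136.

0.1136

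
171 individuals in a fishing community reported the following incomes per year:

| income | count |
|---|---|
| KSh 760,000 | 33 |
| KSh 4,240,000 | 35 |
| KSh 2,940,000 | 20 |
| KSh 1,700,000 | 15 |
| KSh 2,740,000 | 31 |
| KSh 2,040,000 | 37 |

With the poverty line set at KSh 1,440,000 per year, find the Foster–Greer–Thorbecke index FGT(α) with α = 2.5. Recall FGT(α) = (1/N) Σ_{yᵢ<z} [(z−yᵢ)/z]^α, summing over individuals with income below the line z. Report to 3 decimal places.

0.030

Poor units: 33×KSh 760,000 (q = 33 of N = 171).
Gap ratios (z−y)/z: (1440000−760000)/1440000 = 0.4722 (×33).
Raised to α = 2.5: 0.15324 (×33).
Sum = 5.056849; FGT(2.5) = 5.056849 / 171 = 0.030.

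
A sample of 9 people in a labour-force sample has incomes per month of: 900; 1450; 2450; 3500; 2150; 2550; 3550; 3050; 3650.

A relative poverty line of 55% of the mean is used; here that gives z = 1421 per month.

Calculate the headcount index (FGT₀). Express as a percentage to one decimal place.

11.1%

1 of the 9 people have income below 1421.
H = 1/9 = 11.1%.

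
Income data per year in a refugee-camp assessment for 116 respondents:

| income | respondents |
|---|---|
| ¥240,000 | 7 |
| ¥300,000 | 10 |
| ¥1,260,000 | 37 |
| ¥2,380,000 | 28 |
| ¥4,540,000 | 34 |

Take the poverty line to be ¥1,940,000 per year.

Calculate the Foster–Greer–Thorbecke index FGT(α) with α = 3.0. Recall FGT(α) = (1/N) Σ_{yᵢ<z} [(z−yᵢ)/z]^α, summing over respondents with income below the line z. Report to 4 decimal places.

0.1064

Incomes under z: 7×¥240,000, 10×¥300,000, 37×¥1,260,000 (q = 54 of N = 116).
Relative gaps: (1940000−240000)/1940000 = 0.8763 (×7); (1940000−300000)/1940000 = 0.8454 (×10); (1940000−1260000)/1940000 = 0.3505 (×37).
Raised to α = 3.0: 0.67289 (×7); 0.60412 (×10); 0.04306 (×37).
Sum = 12.344841; FGT(3.0) = 12.344841 / 116 = 0.1064.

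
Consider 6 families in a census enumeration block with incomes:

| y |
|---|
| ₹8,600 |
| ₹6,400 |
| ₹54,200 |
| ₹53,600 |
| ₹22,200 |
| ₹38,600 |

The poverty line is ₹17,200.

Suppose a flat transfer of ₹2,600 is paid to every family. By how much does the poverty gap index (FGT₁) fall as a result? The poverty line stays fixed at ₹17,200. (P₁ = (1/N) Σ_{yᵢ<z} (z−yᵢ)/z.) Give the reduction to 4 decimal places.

0.0504

Before: below the line — ₹6,400, ₹8,600; poverty gap index (FGT₁) = 0.187984.
After the ₹2,600 transfer: below the line — ₹9,000, ₹11,200; poverty gap index (FGT₁) = 0.137597.
Reduction = 0.187984 − 0.137597 = 0.0504.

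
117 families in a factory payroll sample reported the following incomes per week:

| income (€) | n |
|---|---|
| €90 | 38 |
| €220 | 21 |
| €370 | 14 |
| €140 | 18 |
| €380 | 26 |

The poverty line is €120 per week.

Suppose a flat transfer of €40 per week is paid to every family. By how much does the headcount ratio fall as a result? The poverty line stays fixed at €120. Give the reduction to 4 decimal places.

Before: below the line — 38×€90; headcount ratio = 0.324786.
After the €40 transfer: below the line — none; headcount ratio = 0.000000.
Reduction = 0.324786 − 0.000000 = 0.3248.

0.3248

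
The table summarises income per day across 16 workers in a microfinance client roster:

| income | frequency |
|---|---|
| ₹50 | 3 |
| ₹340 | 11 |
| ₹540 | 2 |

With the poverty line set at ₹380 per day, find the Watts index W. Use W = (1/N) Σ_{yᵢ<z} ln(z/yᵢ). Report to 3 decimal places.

Incomes under z: 3×₹50, 11×₹340 (q = 14 of N = 16).
Log shortfalls: ln(380/50) = 2.0281 (×3); ln(380/340) = 0.1112 (×11).
W = 7.307927 / 16 = 0.457.

0.457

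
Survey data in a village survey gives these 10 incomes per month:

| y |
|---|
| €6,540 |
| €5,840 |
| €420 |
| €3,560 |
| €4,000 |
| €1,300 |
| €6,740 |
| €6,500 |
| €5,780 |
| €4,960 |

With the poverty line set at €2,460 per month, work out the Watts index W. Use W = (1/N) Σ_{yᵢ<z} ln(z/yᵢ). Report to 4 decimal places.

Incomes under z: €420, €1,300 (q = 2 of N = 10).
Log gaps: ln(2460/420) = 1.7677; ln(2460/1300) = 0.6378.
W = 2.405459 / 10 = 0.2405.

0.2405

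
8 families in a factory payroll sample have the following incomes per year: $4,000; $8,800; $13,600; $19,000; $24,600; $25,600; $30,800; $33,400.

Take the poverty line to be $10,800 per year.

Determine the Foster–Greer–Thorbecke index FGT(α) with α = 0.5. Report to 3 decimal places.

0.153

Below z: $4,000, $8,800 (q = 2 of N = 8).
Normalized shortfalls: (10800−4000)/10800 = 0.6296; (10800−8800)/10800 = 0.1852.
Raised to α = 0.5: 0.79349; 0.43033.
Sum = 1.223824; FGT(0.5) = 1.223824 / 8 = 0.153.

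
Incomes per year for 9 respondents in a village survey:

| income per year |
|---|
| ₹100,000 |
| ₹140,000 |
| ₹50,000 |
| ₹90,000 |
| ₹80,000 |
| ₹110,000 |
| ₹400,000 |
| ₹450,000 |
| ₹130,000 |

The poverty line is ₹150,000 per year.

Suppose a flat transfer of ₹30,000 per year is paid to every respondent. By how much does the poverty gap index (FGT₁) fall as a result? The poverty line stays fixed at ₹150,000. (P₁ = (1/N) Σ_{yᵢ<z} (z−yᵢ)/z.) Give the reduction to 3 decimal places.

Before: below the line — ₹50,000, ₹80,000, ₹90,000, ₹100,000, ₹110,000, ₹130,000, ₹140,000; poverty gap index (FGT₁) = 0.25926.
After the ₹30,000 transfer: below the line — ₹80,000, ₹110,000, ₹120,000, ₹130,000, ₹140,000; poverty gap index (FGT₁) = 0.12593.
Reduction = 0.25926 − 0.12593 = 0.133.

0.133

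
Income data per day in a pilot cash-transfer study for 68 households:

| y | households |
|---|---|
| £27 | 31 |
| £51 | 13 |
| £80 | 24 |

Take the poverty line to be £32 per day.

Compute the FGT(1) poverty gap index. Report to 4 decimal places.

0.0712

Below z: 31×£27 (q = 31 of N = 68).
Relative gaps: (32−27)/32 = 0.1562 (×31).
Σ = 4.843750. Dividing by the full population N = 68 gives P₁ = 0.0712.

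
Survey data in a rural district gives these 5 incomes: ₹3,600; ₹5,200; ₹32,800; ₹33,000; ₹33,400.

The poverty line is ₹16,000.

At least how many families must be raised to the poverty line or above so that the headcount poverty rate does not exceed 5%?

2 of the 5 families are poor, so H = 2/5 = 0.400.
A headcount ratio of at most 5% allows at most ⌊0.05 × 5⌋ = 0 poor families.
So at least 2 − 0 = 2 must be lifted.

2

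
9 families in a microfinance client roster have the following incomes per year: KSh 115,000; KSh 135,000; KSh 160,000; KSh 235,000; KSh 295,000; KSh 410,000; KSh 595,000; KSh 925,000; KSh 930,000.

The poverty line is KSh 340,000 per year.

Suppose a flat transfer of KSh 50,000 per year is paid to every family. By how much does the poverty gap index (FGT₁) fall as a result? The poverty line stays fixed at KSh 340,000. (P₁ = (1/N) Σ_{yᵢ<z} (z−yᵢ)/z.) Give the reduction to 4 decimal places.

0.0801

Before: below the line — KSh 115,000, KSh 135,000, KSh 160,000, KSh 235,000, KSh 295,000; poverty gap index (FGT₁) = 0.248366.
After the KSh 50,000 transfer: below the line — KSh 165,000, KSh 185,000, KSh 210,000, KSh 285,000; poverty gap index (FGT₁) = 0.168301.
Reduction = 0.248366 − 0.168301 = 0.0801.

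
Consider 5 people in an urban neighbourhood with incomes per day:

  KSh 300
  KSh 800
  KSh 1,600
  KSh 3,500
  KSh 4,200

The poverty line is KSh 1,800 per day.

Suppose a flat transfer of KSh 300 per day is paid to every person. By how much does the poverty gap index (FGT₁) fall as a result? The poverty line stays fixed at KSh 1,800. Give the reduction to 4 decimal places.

0.0889

Before: below the line — KSh 300, KSh 800, KSh 1,600; poverty gap index (FGT₁) = 0.300000.
After the KSh 300 transfer: below the line — KSh 600, KSh 1,100; poverty gap index (FGT₁) = 0.211111.
Reduction = 0.300000 − 0.211111 = 0.0889.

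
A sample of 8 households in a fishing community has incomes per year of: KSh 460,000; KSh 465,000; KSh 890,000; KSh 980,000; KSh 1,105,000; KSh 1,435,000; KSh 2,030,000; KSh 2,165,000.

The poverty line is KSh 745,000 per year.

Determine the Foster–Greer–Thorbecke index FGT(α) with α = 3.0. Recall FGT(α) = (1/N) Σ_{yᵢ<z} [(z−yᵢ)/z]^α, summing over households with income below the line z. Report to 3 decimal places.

0.014

Poor units: KSh 460,000, KSh 465,000 (q = 2 of N = 8).
Relative gaps: (745000−460000)/745000 = 0.3826; (745000−465000)/745000 = 0.3758.
Raised to α = 3.0: 0.05598; 0.05309.
Sum = 0.109073; FGT(3.0) = 0.109073 / 8 = 0.014.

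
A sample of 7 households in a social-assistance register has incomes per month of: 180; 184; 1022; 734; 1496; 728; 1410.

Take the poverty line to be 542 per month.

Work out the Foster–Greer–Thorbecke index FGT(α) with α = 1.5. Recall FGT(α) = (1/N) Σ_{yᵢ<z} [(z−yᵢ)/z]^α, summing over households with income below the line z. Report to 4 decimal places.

Below z: 180, 184 (q = 2 of N = 7).
Shortfall ratios: (542−180)/542 = 0.6679; (542−184)/542 = 0.6605.
Raised to α = 1.5: 0.54584; 0.53682.
Sum = 1.082654; FGT(1.5) = 1.082654 / 7 = 0.1547.

0.1547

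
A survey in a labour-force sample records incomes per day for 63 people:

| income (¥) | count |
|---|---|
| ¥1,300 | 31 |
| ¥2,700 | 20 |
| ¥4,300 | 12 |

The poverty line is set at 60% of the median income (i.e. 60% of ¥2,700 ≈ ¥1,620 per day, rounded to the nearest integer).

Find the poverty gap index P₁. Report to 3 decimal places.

0.097

Poor units: 31×¥1,300 (q = 31 of N = 63).
Gap ratios (z−y)/z: (1620−1300)/1620 = 0.1975 (×31).
Σ = 6.123457. Dividing by the full population N = 63 gives P₁ = 0.097.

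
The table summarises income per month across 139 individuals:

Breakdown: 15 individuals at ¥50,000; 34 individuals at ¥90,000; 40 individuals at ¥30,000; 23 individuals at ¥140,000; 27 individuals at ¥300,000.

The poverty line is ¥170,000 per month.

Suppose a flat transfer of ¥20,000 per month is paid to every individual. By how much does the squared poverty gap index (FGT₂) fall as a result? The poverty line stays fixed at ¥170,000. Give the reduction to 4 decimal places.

Before: below the line — 40×¥30,000, 15×¥50,000, 34×¥90,000, 23×¥140,000; squared poverty gap index (FGT₂) = 0.308257.
After the ¥20,000 transfer: below the line — 40×¥50,000, 15×¥70,000, 34×¥110,000, 23×¥160,000; squared poverty gap index (FGT₂) = 0.211770.
Reduction = 0.308257 − 0.211770 = 0.0965.

0.0965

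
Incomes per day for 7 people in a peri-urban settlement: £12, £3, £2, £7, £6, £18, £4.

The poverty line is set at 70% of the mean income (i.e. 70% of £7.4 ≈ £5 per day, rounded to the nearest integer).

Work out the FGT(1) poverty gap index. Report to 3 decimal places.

Incomes under z: £2, £3, £4 (q = 3 of N = 7).
Normalized shortfalls: (5−2)/5 = 0.6000; (5−3)/5 = 0.4000; (5−4)/5 = 0.2000.
Σ = 1.200000. Dividing by the full population N = 7 gives P₁ = 0.171.

0.171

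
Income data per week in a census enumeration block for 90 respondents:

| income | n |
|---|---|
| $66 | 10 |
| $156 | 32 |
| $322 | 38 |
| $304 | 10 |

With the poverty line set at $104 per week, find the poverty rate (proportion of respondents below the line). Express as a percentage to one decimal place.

10 of the 90 respondents have income below $104.
H = 10/90 = 11.1%.

11.1%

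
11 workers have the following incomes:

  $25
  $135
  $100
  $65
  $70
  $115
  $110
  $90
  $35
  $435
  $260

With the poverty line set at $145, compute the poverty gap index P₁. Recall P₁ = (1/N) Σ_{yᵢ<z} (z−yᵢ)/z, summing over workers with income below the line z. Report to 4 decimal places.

0.3511

Below the line: $25, $35, $65, $70, $90, $100, $110, $115, $135 (q = 9 of N = 11).
Gap ratios (z−y)/z: (145−25)/145 = 0.8276; (145−35)/145 = 0.7586; (145−65)/145 = 0.5517; (145−70)/145 = 0.5172; (145−90)/145 = 0.3793; (145−100)/145 = 0.3103; (145−110)/145 = 0.2414; (145−115)/145 = 0.2069; (145−135)/145 = 0.0690.
Sum of shortfalls = 3.862069; P₁ averages over all N: 3.862069 / 11 = 0.3511.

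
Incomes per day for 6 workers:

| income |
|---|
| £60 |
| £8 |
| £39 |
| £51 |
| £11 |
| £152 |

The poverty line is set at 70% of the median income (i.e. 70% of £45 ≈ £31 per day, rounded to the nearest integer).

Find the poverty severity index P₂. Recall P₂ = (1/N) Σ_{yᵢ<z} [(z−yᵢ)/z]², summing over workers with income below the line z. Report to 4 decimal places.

Below z: £8, £11 (q = 2 of N = 6).
Shortfall ratios: (31−8)/31 = 0.7419; (31−11)/31 = 0.6452.
Squared: 0.5505; 0.4162.
Sum = 0.966701; P₂ = 0.966701 / 6 = 0.1611.

0.1611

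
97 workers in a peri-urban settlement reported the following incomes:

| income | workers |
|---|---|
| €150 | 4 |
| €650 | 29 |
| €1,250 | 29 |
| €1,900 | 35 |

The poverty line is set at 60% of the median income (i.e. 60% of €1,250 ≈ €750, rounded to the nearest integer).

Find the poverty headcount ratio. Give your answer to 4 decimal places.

33 of the 97 workers have income below €750.
H = 33/97 = 0.3402.

0.3402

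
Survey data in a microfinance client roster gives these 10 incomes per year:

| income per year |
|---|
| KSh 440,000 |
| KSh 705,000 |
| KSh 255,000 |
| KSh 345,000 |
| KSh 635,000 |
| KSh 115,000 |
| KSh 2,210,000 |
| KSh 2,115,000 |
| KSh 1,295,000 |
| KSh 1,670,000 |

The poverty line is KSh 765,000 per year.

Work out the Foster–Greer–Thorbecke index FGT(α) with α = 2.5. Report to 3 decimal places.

0.138

Incomes under z: KSh 115,000, KSh 255,000, KSh 345,000, KSh 440,000, KSh 635,000, KSh 705,000 (q = 6 of N = 10).
Relative gaps: (765000−115000)/765000 = 0.8497; (765000−255000)/765000 = 0.6667; (765000−345000)/765000 = 0.5490; (765000−440000)/765000 = 0.4248; (765000−635000)/765000 = 0.1699; (765000−705000)/765000 = 0.0784.
Raised to α = 2.5: 0.66547; 0.36289; 0.22334; 0.11764; 0.01190; 0.00172.
Sum = 1.382968; FGT(2.5) = 1.382968 / 10 = 0.138.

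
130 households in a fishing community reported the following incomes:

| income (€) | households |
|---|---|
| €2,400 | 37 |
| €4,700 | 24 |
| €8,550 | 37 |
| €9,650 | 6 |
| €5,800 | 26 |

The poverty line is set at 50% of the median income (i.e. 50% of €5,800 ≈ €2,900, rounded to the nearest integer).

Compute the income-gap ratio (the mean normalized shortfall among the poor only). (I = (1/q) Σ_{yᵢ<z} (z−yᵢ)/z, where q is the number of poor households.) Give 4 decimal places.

0.1724

Below the line: 37×€2,400 (q = 37 of N = 130).
Relative gaps: 0.1724 (×37); sum = 6.379310.
The income-gap ratio divides by q (the poor only): 6.379310 / 37 = 0.1724.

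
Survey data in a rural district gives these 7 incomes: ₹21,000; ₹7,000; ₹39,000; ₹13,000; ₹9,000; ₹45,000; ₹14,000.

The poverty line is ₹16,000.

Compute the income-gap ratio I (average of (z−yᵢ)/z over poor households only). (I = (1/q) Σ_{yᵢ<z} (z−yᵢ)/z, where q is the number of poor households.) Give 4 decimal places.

Below z: ₹7,000, ₹9,000, ₹13,000, ₹14,000 (q = 4 of N = 7).
Shortfall ratios (z−y)/z: 0.5625, 0.4375, 0.1875, 0.1250; sum = 1.312500.
I averages over the q = 4 poor units only: 1.312500 / 4 = 0.3281.

0.3281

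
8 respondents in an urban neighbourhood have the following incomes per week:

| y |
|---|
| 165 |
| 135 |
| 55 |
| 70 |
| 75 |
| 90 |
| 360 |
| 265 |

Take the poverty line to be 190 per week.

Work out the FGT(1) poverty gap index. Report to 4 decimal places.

0.3618

Poor units: 55, 70, 75, 90, 135, 165 (q = 6 of N = 8).
Gap ratios (z−y)/z: (190−55)/190 = 0.7105; (190−70)/190 = 0.6316; (190−75)/190 = 0.6053; (190−90)/190 = 0.5263; (190−135)/190 = 0.2895; (190−165)/190 = 0.1316.
Σ = 2.894737. Dividing by the full population N = 8 gives P₁ = 0.3618.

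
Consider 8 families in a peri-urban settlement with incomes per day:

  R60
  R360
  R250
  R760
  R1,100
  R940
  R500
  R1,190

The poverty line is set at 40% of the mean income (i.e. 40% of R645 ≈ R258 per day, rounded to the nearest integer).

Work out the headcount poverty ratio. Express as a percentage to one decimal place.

25.0%

2 of the 8 families have income below R258.
H = 2/8 = 25.0%.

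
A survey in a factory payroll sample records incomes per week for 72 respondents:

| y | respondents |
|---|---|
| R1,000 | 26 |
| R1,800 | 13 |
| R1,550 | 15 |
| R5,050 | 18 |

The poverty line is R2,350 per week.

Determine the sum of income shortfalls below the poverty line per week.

R54,250

Below the line: 26×R1,000, 15×R1,550, 13×R1,800 (q = 54 of N = 72).
Individual gaps: 26×(2350−1000) = 35100; 15×(2350−1550) = 12000; 13×(2350−1800) = 7150.
Aggregate gap = R54,250.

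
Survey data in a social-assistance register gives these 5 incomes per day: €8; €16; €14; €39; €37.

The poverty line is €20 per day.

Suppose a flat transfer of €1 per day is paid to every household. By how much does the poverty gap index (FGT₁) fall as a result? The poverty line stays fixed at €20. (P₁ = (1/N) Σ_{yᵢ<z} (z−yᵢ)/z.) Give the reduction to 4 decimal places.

0.0300

Before: below the line — €8, €14, €16; poverty gap index (FGT₁) = 0.220000.
After the €1 transfer: below the line — €9, €15, €17; poverty gap index (FGT₁) = 0.190000.
Reduction = 0.220000 − 0.190000 = 0.0300.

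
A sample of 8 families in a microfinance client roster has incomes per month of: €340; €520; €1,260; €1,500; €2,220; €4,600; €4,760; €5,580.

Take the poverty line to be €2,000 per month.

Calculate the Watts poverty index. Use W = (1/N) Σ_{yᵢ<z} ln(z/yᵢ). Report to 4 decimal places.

Below the line: €340, €520, €1,260, €1,500 (q = 4 of N = 8).
Log gaps: ln(2000/340) = 1.7720; ln(2000/520) = 1.3471; ln(2000/1260) = 0.4620; ln(2000/1500) = 0.2877.
W = 3.868748 / 8 = 0.4836.

0.4836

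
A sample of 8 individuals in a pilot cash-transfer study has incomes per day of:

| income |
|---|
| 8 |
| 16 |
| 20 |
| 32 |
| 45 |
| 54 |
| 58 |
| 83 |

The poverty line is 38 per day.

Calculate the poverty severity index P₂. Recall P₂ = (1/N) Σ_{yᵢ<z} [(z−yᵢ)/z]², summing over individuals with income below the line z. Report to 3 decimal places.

0.151

Incomes under z: 8, 16, 20, 32 (q = 4 of N = 8).
Shortfall ratios: (38−8)/38 = 0.7895; (38−16)/38 = 0.5789; (38−20)/38 = 0.4737; (38−32)/38 = 0.1579.
Squared: 0.6233; 0.3352; 0.2244; 0.0249.
Sum = 1.207756; P₂ = 1.207756 / 8 = 0.151.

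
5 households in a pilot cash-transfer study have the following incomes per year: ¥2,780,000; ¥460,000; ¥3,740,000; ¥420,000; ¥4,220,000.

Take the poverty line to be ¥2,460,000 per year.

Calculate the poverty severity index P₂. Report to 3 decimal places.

0.270

Below z: ¥420,000, ¥460,000 (q = 2 of N = 5).
Normalized shortfalls: (2460000−420000)/2460000 = 0.8293; (2460000−460000)/2460000 = 0.8130.
Squared: 0.6877; 0.6610.
Sum = 1.348668; P₂ = 1.348668 / 5 = 0.270.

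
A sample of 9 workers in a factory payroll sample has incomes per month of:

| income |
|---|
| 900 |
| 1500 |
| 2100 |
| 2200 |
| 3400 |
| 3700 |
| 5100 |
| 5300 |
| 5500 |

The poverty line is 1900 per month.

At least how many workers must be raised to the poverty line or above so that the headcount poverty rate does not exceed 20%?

2 of the 9 workers are poor, so H = 2/9 = 0.222.
A headcount ratio of at most 20% allows at most ⌊0.20 × 9⌋ = 1 poor workers.
So at least 2 − 1 = 1 must be lifted.

1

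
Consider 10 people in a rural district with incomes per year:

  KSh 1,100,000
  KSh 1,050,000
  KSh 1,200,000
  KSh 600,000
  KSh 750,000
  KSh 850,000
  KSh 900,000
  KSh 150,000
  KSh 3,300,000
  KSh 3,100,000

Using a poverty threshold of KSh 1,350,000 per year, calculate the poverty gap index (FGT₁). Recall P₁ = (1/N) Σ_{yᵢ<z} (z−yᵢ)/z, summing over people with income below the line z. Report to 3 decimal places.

0.311

Incomes under z: KSh 150,000, KSh 600,000, KSh 750,000, KSh 850,000, KSh 900,000, KSh 1,050,000, KSh 1,100,000, KSh 1,200,000 (q = 8 of N = 10).
Shortfall ratios: (1350000−150000)/1350000 = 0.8889; (1350000−600000)/1350000 = 0.5556; (1350000−750000)/1350000 = 0.4444; (1350000−850000)/1350000 = 0.3704; (1350000−900000)/1350000 = 0.3333; (1350000−1050000)/1350000 = 0.2222; (1350000−1100000)/1350000 = 0.1852; (1350000−1200000)/1350000 = 0.1111.
Sum of shortfalls = 3.111111; P₁ averages over all N: 3.111111 / 10 = 0.311.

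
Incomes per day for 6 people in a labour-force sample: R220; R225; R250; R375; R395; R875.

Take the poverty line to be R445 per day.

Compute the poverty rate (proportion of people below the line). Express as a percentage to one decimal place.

5 of the 6 people have income below R445.
H = 5/6 = 83.3%.

83.3%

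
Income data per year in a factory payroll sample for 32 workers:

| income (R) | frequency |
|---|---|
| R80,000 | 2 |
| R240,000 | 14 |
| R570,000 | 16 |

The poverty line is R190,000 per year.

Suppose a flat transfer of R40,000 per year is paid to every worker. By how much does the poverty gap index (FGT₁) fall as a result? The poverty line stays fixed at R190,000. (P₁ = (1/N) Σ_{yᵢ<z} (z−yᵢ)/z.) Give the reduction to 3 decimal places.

0.013

Before: below the line — 2×R80,000; poverty gap index (FGT₁) = 0.03618.
After the R40,000 transfer: below the line — 2×R120,000; poverty gap index (FGT₁) = 0.02303.
Reduction = 0.03618 − 0.02303 = 0.013.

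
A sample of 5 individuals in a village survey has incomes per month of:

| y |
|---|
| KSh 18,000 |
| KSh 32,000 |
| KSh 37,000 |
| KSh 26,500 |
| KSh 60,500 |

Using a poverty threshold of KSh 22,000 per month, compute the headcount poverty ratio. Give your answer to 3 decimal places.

1 of the 5 individuals have income below KSh 22,000.
H = 1/5 = 0.200.

0.200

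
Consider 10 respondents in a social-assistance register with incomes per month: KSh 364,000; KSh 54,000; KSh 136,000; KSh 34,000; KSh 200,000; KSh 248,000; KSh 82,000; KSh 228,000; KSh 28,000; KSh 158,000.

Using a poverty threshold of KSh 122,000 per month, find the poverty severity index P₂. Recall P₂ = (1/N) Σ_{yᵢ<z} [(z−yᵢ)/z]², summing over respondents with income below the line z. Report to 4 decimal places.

Below z: KSh 28,000, KSh 34,000, KSh 54,000, KSh 82,000 (q = 4 of N = 10).
Relative gaps: (122000−28000)/122000 = 0.7705; (122000−34000)/122000 = 0.7213; (122000−54000)/122000 = 0.5574; (122000−82000)/122000 = 0.3279.
Squared: 0.5937; 0.5203; 0.3107; 0.1075.
Sum = 1.532115; P₂ = 1.532115 / 10 = 0.1532.

0.1532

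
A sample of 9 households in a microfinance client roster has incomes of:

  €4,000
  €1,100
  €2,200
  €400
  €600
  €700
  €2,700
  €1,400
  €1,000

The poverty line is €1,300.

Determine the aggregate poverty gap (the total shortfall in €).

€2,700

Incomes under z: €400, €600, €700, €1,000, €1,100 (q = 5 of N = 9).
Individual gaps: 1300−400 = 900; 1300−600 = 700; 1300−700 = 600; 1300−1000 = 300; 1300−1100 = 200.
Aggregate gap = €2,700.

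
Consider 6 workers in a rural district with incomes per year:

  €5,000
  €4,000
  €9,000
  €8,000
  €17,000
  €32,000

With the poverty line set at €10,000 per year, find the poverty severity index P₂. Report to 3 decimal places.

Below the line: €4,000, €5,000, €8,000, €9,000 (q = 4 of N = 6).
Relative gaps: (10000−4000)/10000 = 0.6000; (10000−5000)/10000 = 0.5000; (10000−8000)/10000 = 0.2000; (10000−9000)/10000 = 0.1000.
Squared: 0.3600; 0.2500; 0.0400; 0.0100.
Sum = 0.660000; P₂ = 0.660000 / 6 = 0.110.

0.110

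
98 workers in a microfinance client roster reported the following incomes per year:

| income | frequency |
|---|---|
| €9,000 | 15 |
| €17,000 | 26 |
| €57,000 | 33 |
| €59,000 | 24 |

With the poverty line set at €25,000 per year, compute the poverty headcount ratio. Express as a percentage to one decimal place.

41.8%

41 of the 98 workers have income below €25,000.
H = 41/98 = 41.8%.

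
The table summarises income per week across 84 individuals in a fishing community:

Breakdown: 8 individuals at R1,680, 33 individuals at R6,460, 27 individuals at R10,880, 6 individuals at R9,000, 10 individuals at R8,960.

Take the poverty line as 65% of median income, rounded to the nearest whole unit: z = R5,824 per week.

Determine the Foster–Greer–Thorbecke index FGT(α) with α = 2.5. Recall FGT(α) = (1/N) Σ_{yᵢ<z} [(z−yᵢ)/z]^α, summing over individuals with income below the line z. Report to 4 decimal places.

Below z: 8×R1,680 (q = 8 of N = 84).
Shortfall ratios: (5824−1680)/5824 = 0.7115 (×8).
Raised to α = 2.5: 0.42707 (×8).
Sum = 3.416536; FGT(2.5) = 3.416536 / 84 = 0.0407.

0.0407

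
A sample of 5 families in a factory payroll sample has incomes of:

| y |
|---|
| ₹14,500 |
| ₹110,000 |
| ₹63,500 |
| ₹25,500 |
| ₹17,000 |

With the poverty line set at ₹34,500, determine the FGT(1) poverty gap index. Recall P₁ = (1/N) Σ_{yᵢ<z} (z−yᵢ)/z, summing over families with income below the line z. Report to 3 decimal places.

0.270

Incomes under z: ₹14,500, ₹17,000, ₹25,500 (q = 3 of N = 5).
Normalized shortfalls: (34500−14500)/34500 = 0.5797; (34500−17000)/34500 = 0.5072; (34500−25500)/34500 = 0.2609.
Σ = 1.347826. Dividing by the full population N = 5 gives P₁ = 0.270.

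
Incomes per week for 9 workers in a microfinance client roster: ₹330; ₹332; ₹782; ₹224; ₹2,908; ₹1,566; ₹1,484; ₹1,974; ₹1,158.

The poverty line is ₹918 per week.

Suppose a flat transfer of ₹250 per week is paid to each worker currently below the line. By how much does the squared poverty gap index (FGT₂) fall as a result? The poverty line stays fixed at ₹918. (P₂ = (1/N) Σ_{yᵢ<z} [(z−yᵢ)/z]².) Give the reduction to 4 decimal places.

0.1009

Before: below the line — ₹224, ₹330, ₹332, ₹782; squared poverty gap index (FGT₂) = 0.156803.
After the ₹250 transfer: below the line — ₹474, ₹580, ₹582; squared poverty gap index (FGT₂) = 0.055940.
Reduction = 0.156803 − 0.055940 = 0.1009.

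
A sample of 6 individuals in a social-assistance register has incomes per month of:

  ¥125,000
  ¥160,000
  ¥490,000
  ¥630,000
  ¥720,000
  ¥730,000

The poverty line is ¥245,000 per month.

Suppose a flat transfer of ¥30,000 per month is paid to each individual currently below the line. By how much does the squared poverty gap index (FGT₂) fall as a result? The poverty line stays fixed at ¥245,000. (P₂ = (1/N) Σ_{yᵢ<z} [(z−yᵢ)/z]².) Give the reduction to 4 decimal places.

Before: below the line — ¥125,000, ¥160,000; squared poverty gap index (FGT₂) = 0.060044.
After the ¥30,000 transfer: below the line — ¥155,000, ¥190,000; squared poverty gap index (FGT₂) = 0.030890.
Reduction = 0.060044 − 0.030890 = 0.0292.

0.0292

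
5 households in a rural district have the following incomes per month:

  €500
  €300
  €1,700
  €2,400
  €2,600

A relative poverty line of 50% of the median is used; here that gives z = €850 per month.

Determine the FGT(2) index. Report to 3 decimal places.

Incomes under z: €300, €500 (q = 2 of N = 5).
Shortfall ratios: (850−300)/850 = 0.6471; (850−500)/850 = 0.4118.
Squared: 0.4187; 0.1696.
Sum = 0.588235; P₂ = 0.588235 / 5 = 0.118.

0.118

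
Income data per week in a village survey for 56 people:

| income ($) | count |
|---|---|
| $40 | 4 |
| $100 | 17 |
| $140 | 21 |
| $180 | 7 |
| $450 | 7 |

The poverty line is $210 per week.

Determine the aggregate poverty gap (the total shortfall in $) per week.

$4,230

Below the line: 4×$40, 17×$100, 21×$140, 7×$180 (q = 49 of N = 56).
Individual gaps: 4×(210−40) = 680; 17×(210−100) = 1870; 21×(210−140) = 1470; 7×(210−180) = 210.
Aggregate gap = $4,230.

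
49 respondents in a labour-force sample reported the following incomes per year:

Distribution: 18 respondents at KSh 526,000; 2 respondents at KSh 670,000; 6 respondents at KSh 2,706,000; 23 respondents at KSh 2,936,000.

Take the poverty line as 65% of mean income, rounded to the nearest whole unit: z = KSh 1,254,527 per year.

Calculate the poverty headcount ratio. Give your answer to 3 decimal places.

20 of the 49 respondents have income below KSh 1,254,527.
H = 20/49 = 0.408.

0.408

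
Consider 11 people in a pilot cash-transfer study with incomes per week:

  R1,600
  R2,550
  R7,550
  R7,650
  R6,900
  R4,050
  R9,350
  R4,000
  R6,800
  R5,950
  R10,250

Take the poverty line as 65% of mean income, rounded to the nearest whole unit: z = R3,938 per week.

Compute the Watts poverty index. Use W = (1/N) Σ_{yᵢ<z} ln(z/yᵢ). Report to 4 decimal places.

0.1214

Incomes under z: R1,600, R2,550 (q = 2 of N = 11).
Log shortfalls: ln(3938/1600) = 0.9007; ln(3938/2550) = 0.4346.
W = 1.335249 / 11 = 0.1214.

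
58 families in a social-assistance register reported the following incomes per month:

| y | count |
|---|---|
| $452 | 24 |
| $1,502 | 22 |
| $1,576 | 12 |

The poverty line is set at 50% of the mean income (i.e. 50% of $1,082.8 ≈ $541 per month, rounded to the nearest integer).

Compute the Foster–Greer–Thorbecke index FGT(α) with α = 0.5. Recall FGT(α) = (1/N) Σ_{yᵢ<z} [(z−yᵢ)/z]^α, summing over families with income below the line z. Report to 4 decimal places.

0.1678

Below the line: 24×$452 (q = 24 of N = 58).
Shortfall ratios: (541−452)/541 = 0.1645 (×24).
Raised to α = 0.5: 0.40560 (×24).
Sum = 9.734365; FGT(0.5) = 9.734365 / 58 = 0.1678.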